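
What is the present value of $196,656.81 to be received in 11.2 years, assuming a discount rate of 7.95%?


Present value formula: PV = FV / (1 + r)^t
PV = $196,656.81 / (1 + 0.0795)^11.2
PV = $196,656.81 / 2.355557
PV = $83,486.33

PV = FV / (1 + r)^t = $83,486.33


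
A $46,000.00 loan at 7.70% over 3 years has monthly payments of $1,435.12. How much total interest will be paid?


Total paid over the life of the loan = PMT × n.
Total paid = $1,435.12 × 36 = $51,664.32
Total interest = total paid − principal = $51,664.32 − $46,000.00 = $5,664.32

Total interest = (PMT × n) - PV = $5,664.32


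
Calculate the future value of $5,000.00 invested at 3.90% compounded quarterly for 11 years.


Compound interest formula: A = P(1 + r/n)^(nt)
A = $5,000.00 × (1 + 0.039/4)^(4 × 11)
Growth factor: (1 + 0.039/4)^44 = 1.5325333
A = $5,000.00 × 1.5325333
A = $7,662.67

A = P(1 + r/n)^(nt) = $7,662.67


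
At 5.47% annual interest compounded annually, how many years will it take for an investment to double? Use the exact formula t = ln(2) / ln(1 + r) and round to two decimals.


Doubling condition: (1 + r)^t = 2
Take ln of both sides: t × ln(1 + r) = ln(2)
t = ln(2) / ln(1 + r)
t = 0.693147 / 0.053256
t = 13.02

t = ln(2) / ln(1 + r) = 13.02 years


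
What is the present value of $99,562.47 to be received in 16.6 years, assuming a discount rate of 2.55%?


Present value formula: PV = FV / (1 + r)^t
PV = $99,562.47 / (1 + 0.0255)^16.6
PV = $99,562.47 / 1.518910
PV = $65,548.63

PV = FV / (1 + r)^t = $65,548.63


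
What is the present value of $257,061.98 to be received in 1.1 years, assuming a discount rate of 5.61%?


Present value formula: PV = FV / (1 + r)^t
PV = $257,061.98 / (1 + 0.0561)^1.1
PV = $257,061.98 / 1.06188026
PV = $242,081.89

PV = FV / (1 + r)^t = $242,081.89


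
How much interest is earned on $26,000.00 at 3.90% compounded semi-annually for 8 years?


Compound interest earned = final amount − principal.
A = P(1 + r/n)^(nt) = $26,000.00 × (1 + 0.039/2)^(2 × 8) = $35,413.51
Interest = A − P = $35,413.51 − $26,000.00 = $9,413.51

Interest = A - P = $9,413.51


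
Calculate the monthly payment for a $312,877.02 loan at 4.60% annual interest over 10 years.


Loan payment formula: PMT = PV × r / (1 − (1 + r)^(−n))
Monthly rate r = 0.046/12 ≈ 0.00383333, n = 120 months
Denominator: 1 − (1 + 0.046/12)^(−120) = 0.368161
PMT = $312,877.02 × (0.046/12) / 0.368161
PMT = $3,257.71 per month

PMT = PV × r / (1-(1+r)^(-n)) = $3,257.71/month


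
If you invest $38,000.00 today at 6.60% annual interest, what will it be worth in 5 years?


Future value formula: FV = PV × (1 + r)^t
FV = $38,000.00 × (1 + 0.066)^5
FV = $38,000.00 × 1.376531
FV = $52,308.18

FV = PV × (1 + r)^t = $52,308.18


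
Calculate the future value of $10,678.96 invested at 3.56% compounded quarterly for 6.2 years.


Compound interest formula: A = P(1 + r/n)^(nt)
A = $10,678.96 × (1 + 0.0356/4)^(4 × 6.2)
Growth factor: (1 + 0.0356/4)^24.8 = 1.245757
A = $10,678.96 × 1.245757
A = $13,303.39

A = P(1 + r/n)^(nt) = $13,303.39


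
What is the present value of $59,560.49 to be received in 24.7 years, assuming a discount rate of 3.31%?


Present value formula: PV = FV / (1 + r)^t
PV = $59,560.49 / (1 + 0.0331)^24.7
PV = $59,560.49 / 2.2351997
PV = $26,646.61

PV = FV / (1 + r)^t = $26,646.61


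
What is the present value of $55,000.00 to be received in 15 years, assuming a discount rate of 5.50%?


Present value formula: PV = FV / (1 + r)^t
PV = $55,000.00 / (1 + 0.055)^15
PV = $55,000.00 / 2.232476
PV = $24,636.32

PV = FV / (1 + r)^t = $24,636.32


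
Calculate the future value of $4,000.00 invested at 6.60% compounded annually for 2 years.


Compound interest formula: A = P(1 + r/n)^(nt)
A = $4,000.00 × (1 + 0.066/1)^(1 × 2)
Growth factor: (1 + 0.066/1)^2 = 1.136356
A = $4,000.00 × 1.136356
A = $4,545.42

A = P(1 + r/n)^(nt) = $4,545.42


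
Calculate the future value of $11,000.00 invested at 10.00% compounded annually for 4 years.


Compound interest formula: A = P(1 + r/n)^(nt)
A = $11,000.00 × (1 + 0.1/1)^(1 × 4)
Growth factor: (1 + 0.1/1)^4 = 1.464100
A = $11,000.00 × 1.464100
A = $16,105.10

A = P(1 + r/n)^(nt) = $16,105.10


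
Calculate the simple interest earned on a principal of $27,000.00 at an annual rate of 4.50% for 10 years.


Simple interest formula: I = P × r × t
I = $27,000.00 × 0.045 × 10
I = $12,150.00

I = P × r × t = $12,150.00


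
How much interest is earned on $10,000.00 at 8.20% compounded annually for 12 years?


Compound interest earned = final amount − principal.
A = P(1 + r/n)^(nt) = $10,000.00 × (1 + 0.082/1)^(1 × 12) = $25,747.03
Interest = A − P = $25,747.03 − $10,000.00 = $15,747.03

Interest = A - P = $15,747.03


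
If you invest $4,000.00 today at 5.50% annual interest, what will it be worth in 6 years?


Future value formula: FV = PV × (1 + r)^t
FV = $4,000.00 × (1 + 0.055)^6
FV = $4,000.00 × 1.378843
FV = $5,515.37

FV = PV × (1 + r)^t = $5,515.37


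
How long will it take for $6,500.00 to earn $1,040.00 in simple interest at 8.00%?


Rearrange the simple interest formula for t:
I = P × r × t  ⇒  t = I / (P × r)
t = $1,040.00 / ($6,500.00 × 0.08)
t = 2

t = I/(P×r) = 2 years


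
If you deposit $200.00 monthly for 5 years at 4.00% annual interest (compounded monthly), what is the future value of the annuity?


Future value of an ordinary annuity: FV = PMT × ((1 + r)^n − 1) / r
Monthly rate r = 0.04/12 ≈ 0.00333333, n = 60
FV = $200.00 × ((1 + 0.04/12)^60 − 1) / (0.04/12)
FV = $200.00 × 66.298978
FV = $13,259.80

FV = PMT × ((1+r)^n - 1)/r = $13,259.80


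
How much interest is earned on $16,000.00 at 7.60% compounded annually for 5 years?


Compound interest earned = final amount − principal.
A = P(1 + r/n)^(nt) = $16,000.00 × (1 + 0.076/1)^(1 × 5) = $23,077.11
Interest = A − P = $23,077.11 − $16,000.00 = $7,077.11

Interest = A - P = $7,077.11


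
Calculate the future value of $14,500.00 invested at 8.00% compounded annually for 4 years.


Compound interest formula: A = P(1 + r/n)^(nt)
A = $14,500.00 × (1 + 0.08/1)^(1 × 4)
Growth factor: (1 + 0.08/1)^4 = 1.360489
A = $14,500.00 × 1.360489
A = $19,727.09

A = P(1 + r/n)^(nt) = $19,727.09


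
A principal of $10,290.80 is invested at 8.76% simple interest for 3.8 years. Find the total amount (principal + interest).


Total amount formula: A = P(1 + rt) = P + P·r·t
Interest: I = P × r × t = $10,290.80 × 0.0876 × 3.8 = $3,425.60
A = P + I = $10,290.80 + $3,425.60 = $13,716.40

A = P + I = P(1 + rt) = $13,716.40


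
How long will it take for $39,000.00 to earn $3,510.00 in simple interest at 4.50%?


Rearrange the simple interest formula for t:
I = P × r × t  ⇒  t = I / (P × r)
t = $3,510.00 / ($39,000.00 × 0.045)
t = 2

t = I/(P×r) = 2 years


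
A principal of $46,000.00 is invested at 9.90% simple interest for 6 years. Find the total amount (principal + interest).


Total amount formula: A = P(1 + rt) = P + P·r·t
Interest: I = P × r × t = $46,000.00 × 0.099 × 6 = $27,324.00
A = P + I = $46,000.00 + $27,324.00 = $73,324.00

A = P + I = P(1 + rt) = $73,324.00


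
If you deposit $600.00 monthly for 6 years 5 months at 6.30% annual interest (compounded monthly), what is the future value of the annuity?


Future value of an ordinary annuity: FV = PMT × ((1 + r)^n − 1) / r
Monthly rate r = 0.063/12 = 0.00525, n = 77
FV = $600.00 × ((1 + 0.063/12)^77 − 1) / (0.063/12)
FV = $600.00 × 94.589528
FV = $56,753.72

FV = PMT × ((1+r)^n - 1)/r = $56,753.72


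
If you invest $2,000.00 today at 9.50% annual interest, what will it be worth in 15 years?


Future value formula: FV = PV × (1 + r)^t
FV = $2,000.00 × (1 + 0.095)^15
FV = $2,000.00 × 3.901322
FV = $7,802.64

FV = PV × (1 + r)^t = $7,802.64


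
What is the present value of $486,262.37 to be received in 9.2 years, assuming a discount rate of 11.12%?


Present value formula: PV = FV / (1 + r)^t
PV = $486,262.37 / (1 + 0.1112)^9.2
PV = $486,262.37 / 2.6380835
PV = $184,324.10

PV = FV / (1 + r)^t = $184,324.10


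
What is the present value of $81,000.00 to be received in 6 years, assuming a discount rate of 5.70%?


Present value formula: PV = FV / (1 + r)^t
PV = $81,000.00 / (1 + 0.057)^6
PV = $81,000.00 / 1.3946008
PV = $58,081.14

PV = FV / (1 + r)^t = $58,081.14


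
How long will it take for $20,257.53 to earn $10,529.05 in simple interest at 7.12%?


Rearrange the simple interest formula for t:
I = P × r × t  ⇒  t = I / (P × r)
t = $10,529.05 / ($20,257.53 × 0.0712)
t = 7.3

t = I/(P×r) = 7.3 years


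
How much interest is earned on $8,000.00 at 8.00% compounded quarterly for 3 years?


Compound interest earned = final amount − principal.
A = P(1 + r/n)^(nt) = $8,000.00 × (1 + 0.08/4)^(4 × 3) = $10,145.93
Interest = A − P = $10,145.93 − $8,000.00 = $2,145.93

Interest = A - P = $2,145.93


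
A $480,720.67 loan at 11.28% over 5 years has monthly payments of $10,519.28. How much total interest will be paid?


Total paid over the life of the loan = PMT × n.
Total paid = $10,519.28 × 60 = $631,156.80
Total interest = total paid − principal = $631,156.80 − $480,720.67 = $150,436.13

Total interest = (PMT × n) - PV = $150,436.13


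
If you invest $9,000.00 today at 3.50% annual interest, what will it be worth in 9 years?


Future value formula: FV = PV × (1 + r)^t
FV = $9,000.00 × (1 + 0.035)^9
FV = $9,000.00 × 1.3628974
FV = $12,266.08

FV = PV × (1 + r)^t = $12,266.08


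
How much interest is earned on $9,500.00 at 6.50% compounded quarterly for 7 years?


Compound interest earned = final amount − principal.
A = P(1 + r/n)^(nt) = $9,500.00 × (1 + 0.065/4)^(4 × 7) = $14,918.98
Interest = A − P = $14,918.98 − $9,500.00 = $5,418.98

Interest = A - P = $5,418.98


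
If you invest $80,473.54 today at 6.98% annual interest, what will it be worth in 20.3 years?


Future value formula: FV = PV × (1 + r)^t
FV = $80,473.54 × (1 + 0.0698)^20.3
FV = $80,473.54 × 3.9340751
FV = $316,588.95

FV = PV × (1 + r)^t = $316,588.95


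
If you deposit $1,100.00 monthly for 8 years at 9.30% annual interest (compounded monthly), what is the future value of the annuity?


Future value of an ordinary annuity: FV = PMT × ((1 + r)^n − 1) / r
Monthly rate r = 0.093/12 = 0.00775, n = 96
FV = $1,100.00 × ((1 + 0.093/12)^96 − 1) / (0.093/12)
FV = $1,100.00 × 141.717298
FV = $155,889.03

FV = PMT × ((1+r)^n - 1)/r = $155,889.03


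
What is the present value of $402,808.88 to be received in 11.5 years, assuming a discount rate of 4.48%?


Present value formula: PV = FV / (1 + r)^t
PV = $402,808.88 / (1 + 0.0448)^11.5
PV = $402,808.88 / 1.6553178
PV = $243,342.32

PV = FV / (1 + r)^t = $243,342.32


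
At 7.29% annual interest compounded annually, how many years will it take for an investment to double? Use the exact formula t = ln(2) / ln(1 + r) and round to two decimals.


Doubling condition: (1 + r)^t = 2
Take ln of both sides: t × ln(1 + r) = ln(2)
t = ln(2) / ln(1 + r)
t = 0.693147 / 0.070365
t = 9.85

t = ln(2) / ln(1 + r) = 9.85 years


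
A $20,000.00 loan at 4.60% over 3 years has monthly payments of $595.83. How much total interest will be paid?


Total paid over the life of the loan = PMT × n.
Total paid = $595.83 × 36 = $21,449.88
Total interest = total paid − principal = $21,449.88 − $20,000.00 = $1,449.88

Total interest = (PMT × n) - PV = $1,449.88


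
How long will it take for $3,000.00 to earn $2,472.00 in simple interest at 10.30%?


Rearrange the simple interest formula for t:
I = P × r × t  ⇒  t = I / (P × r)
t = $2,472.00 / ($3,000.00 × 0.103)
t = 8

t = I/(P×r) = 8 years


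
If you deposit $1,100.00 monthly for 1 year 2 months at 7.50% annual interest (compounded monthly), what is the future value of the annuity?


Future value of an ordinary annuity: FV = PMT × ((1 + r)^n − 1) / r
Monthly rate r = 0.075/12 = 0.00625, n = 14
FV = $1,100.00 × ((1 + 0.075/12)^14 − 1) / (0.075/12)
FV = $1,100.00 × 14.583216
FV = $16,041.54

FV = PMT × ((1+r)^n - 1)/r = $16,041.54


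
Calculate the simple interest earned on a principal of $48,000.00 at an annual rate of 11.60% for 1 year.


Simple interest formula: I = P × r × t
I = $48,000.00 × 0.116 × 1
I = $5,568.00

I = P × r × t = $5,568.00


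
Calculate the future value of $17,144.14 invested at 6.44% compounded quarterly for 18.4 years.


Compound interest formula: A = P(1 + r/n)^(nt)
A = $17,144.14 × (1 + 0.0644/4)^(4 × 18.4)
Growth factor: (1 + 0.0644/4)^73.6 = 3.2398345
A = $17,144.14 × 3.2398345
A = $55,544.18

A = P(1 + r/n)^(nt) = $55,544.18


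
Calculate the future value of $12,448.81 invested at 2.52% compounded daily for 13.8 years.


Compound interest formula: A = P(1 + r/n)^(nt)
A = $12,448.81 × (1 + 0.0252/365)^(365 × 13.8)
Growth factor: (1 + 0.0252/365)^5037 = 1.415875
A = $12,448.81 × 1.415875
A = $17,625.96

A = P(1 + r/n)^(nt) = $17,625.96


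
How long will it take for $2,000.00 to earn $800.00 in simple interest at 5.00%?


Rearrange the simple interest formula for t:
I = P × r × t  ⇒  t = I / (P × r)
t = $800.00 / ($2,000.00 × 0.05)
t = 8

t = I/(P×r) = 8 years


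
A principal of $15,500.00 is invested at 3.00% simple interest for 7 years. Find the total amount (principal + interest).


Total amount formula: A = P(1 + rt) = P + P·r·t
Interest: I = P × r × t = $15,500.00 × 0.03 × 7 = $3,255.00
A = P + I = $15,500.00 + $3,255.00 = $18,755.00

A = P + I = P(1 + rt) = $18,755.00


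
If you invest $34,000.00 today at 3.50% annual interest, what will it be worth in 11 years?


Future value formula: FV = PV × (1 + r)^t
FV = $34,000.00 × (1 + 0.035)^11
FV = $34,000.00 × 1.4599697
FV = $49,638.97

FV = PV × (1 + r)^t = $49,638.97


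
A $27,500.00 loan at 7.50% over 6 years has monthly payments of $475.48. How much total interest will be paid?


Total paid over the life of the loan = PMT × n.
Total paid = $475.48 × 72 = $34,234.56
Total interest = total paid − principal = $34,234.56 − $27,500.00 = $6,734.56

Total interest = (PMT × n) - PV = $6,734.56


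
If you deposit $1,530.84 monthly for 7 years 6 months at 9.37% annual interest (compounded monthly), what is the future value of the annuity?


Future value of an ordinary annuity: FV = PMT × ((1 + r)^n − 1) / r
Monthly rate r = 0.0937/12 ≈ 0.00780833, n = 90
FV = $1,530.84 × ((1 + 0.0937/12)^90 − 1) / (0.0937/12)
FV = $1,530.84 × 129.834888
FV = $198,756.44

FV = PMT × ((1+r)^n - 1)/r = $198,756.44


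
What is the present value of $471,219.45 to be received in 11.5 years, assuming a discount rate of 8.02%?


Present value formula: PV = FV / (1 + r)^t
PV = $471,219.45 / (1 + 0.0802)^11.5
PV = $471,219.45 / 2.4282757
PV = $194,055.17

PV = FV / (1 + r)^t = $194,055.17


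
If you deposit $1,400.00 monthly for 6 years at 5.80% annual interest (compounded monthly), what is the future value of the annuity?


Future value of an ordinary annuity: FV = PMT × ((1 + r)^n − 1) / r
Monthly rate r = 0.058/12 ≈ 0.00483333, n = 72
FV = $1,400.00 × ((1 + 0.058/12)^72 − 1) / (0.058/12)
FV = $1,400.00 × 85.871487
FV = $120,220.08

FV = PMT × ((1+r)^n - 1)/r = $120,220.08


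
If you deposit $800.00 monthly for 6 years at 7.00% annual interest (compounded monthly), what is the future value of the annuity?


Future value of an ordinary annuity: FV = PMT × ((1 + r)^n − 1) / r
Monthly rate r = 0.07/12 ≈ 0.00583333, n = 72
FV = $800.00 × ((1 + 0.07/12)^72 − 1) / (0.07/12)
FV = $800.00 × 89.1609436
FV = $71,328.75

FV = PMT × ((1+r)^n - 1)/r = $71,328.75


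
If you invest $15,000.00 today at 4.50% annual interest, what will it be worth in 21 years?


Future value formula: FV = PV × (1 + r)^t
FV = $15,000.00 × (1 + 0.045)^21
FV = $15,000.00 × 2.5202412
FV = $37,803.62

FV = PV × (1 + r)^t = $37,803.62


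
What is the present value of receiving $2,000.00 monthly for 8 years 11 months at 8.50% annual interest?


Present value of an ordinary annuity: PV = PMT × (1 − (1 + r)^(−n)) / r
Monthly rate r = 0.085/12 ≈ 0.00708333, n = 107
PV = $2,000.00 × (1 − (1 + 0.085/12)^(−107)) / (0.085/12)
PV = $2,000.00 × 74.838285
PV = $149,676.57

PV = PMT × (1-(1+r)^(-n))/r = $149,676.57


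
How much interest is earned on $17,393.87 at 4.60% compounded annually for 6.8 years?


Compound interest earned = final amount − principal.
A = P(1 + r/n)^(nt) = $17,393.87 × (1 + 0.046/1)^(1 × 6.8) = $23,616.29
Interest = A − P = $23,616.29 − $17,393.87 = $6,222.42

Interest = A - P = $6,222.42


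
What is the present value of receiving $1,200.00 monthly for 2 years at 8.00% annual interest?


Present value of an ordinary annuity: PV = PMT × (1 − (1 + r)^(−n)) / r
Monthly rate r = 0.08/12 ≈ 0.00666667, n = 24
PV = $1,200.00 × (1 − (1 + 0.08/12)^(−24)) / (0.08/12)
PV = $1,200.00 × 22.110544
PV = $26,532.65

PV = PMT × (1-(1+r)^(-n))/r = $26,532.65


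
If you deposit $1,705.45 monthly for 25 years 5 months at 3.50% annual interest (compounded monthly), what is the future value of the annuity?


Future value of an ordinary annuity: FV = PMT × ((1 + r)^n − 1) / r
Monthly rate r = 0.035/12 ≈ 0.00291667, n = 305
FV = $1,705.45 × ((1 + 0.035/12)^305 − 1) / (0.035/12)
FV = $1,705.45 × 490.616774
FV = $836,722.38

FV = PMT × ((1+r)^n - 1)/r = $836,722.38


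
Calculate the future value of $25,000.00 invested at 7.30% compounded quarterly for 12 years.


Compound interest formula: A = P(1 + r/n)^(nt)
A = $25,000.00 × (1 + 0.073/4)^(4 × 12)
Growth factor: (1 + 0.073/4)^48 = 2.382386
A = $25,000.00 × 2.382386
A = $59,559.65

A = P(1 + r/n)^(nt) = $59,559.65


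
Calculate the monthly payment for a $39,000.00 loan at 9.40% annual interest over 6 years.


Loan payment formula: PMT = PV × r / (1 − (1 + r)^(−n))
Monthly rate r = 0.094/12 ≈ 0.00783333, n = 72 months
Denominator: 1 − (1 + 0.094/12)^(−72) = 0.429820
PMT = $39,000.00 × (0.094/12) / 0.429820
PMT = $710.76 per month

PMT = PV × r / (1-(1+r)^(-n)) = $710.76/month


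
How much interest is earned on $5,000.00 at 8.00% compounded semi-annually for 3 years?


Compound interest earned = final amount − principal.
A = P(1 + r/n)^(nt) = $5,000.00 × (1 + 0.08/2)^(2 × 3) = $6,326.60
Interest = A − P = $6,326.60 − $5,000.00 = $1,326.60

Interest = A - P = $1,326.60


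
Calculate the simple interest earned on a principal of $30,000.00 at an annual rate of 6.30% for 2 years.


Simple interest formula: I = P × r × t
I = $30,000.00 × 0.063 × 2
I = $3,780.00

I = P × r × t = $3,780.00


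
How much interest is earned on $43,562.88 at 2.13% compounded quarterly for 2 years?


Compound interest earned = final amount − principal.
A = P(1 + r/n)^(nt) = $43,562.88 × (1 + 0.0213/4)^(4 × 2) = $45,453.62
Interest = A − P = $45,453.62 − $43,562.88 = $1,890.74

Interest = A - P = $1,890.74


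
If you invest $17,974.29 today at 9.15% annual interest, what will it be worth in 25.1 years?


Future value formula: FV = PV × (1 + r)^t
FV = $17,974.29 × (1 + 0.0915)^25.1
FV = $17,974.29 × 9.003179
FV = $161,825.75

FV = PV × (1 + r)^t = $161,825.75


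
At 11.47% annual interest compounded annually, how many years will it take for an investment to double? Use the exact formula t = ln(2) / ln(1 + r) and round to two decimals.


Doubling condition: (1 + r)^t = 2
Take ln of both sides: t × ln(1 + r) = ln(2)
t = ln(2) / ln(1 + r)
t = 0.693147 / 0.108585
t = 6.38

t = ln(2) / ln(1 + r) = 6.38 years


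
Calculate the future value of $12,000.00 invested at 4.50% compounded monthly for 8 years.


Compound interest formula: A = P(1 + r/n)^(nt)
A = $12,000.00 × (1 + 0.045/12)^(12 × 8)
Growth factor: (1 + 0.045/12)^96 = 1.432365
A = $12,000.00 × 1.432365
A = $17,188.38

A = P(1 + r/n)^(nt) = $17,188.38


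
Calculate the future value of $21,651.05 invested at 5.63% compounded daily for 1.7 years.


Compound interest formula: A = P(1 + r/n)^(nt)
A = $21,651.05 × (1 + 0.0563/365)^(365 × 1.7)
Growth factor: (1 + 0.0563/365)^620.5 = 1.1004318
A = $21,651.05 × 1.1004318
A = $23,825.50

A = P(1 + r/n)^(nt) = $23,825.50


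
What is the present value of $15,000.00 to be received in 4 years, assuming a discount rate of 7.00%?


Present value formula: PV = FV / (1 + r)^t
PV = $15,000.00 / (1 + 0.07)^4
PV = $15,000.00 / 1.310796
PV = $11,443.43

PV = FV / (1 + r)^t = $11,443.43


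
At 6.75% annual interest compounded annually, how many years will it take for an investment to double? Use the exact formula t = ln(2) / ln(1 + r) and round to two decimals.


Doubling condition: (1 + r)^t = 2
Take ln of both sides: t × ln(1 + r) = ln(2)
t = ln(2) / ln(1 + r)
t = 0.693147 / 0.065319
t = 10.61

t = ln(2) / ln(1 + r) = 10.61 years


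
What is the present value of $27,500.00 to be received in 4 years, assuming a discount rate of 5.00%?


Present value formula: PV = FV / (1 + r)^t
PV = $27,500.00 / (1 + 0.05)^4
PV = $27,500.00 / 1.215506
PV = $22,624.32

PV = FV / (1 + r)^t = $22,624.32


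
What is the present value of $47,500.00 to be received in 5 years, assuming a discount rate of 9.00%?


Present value formula: PV = FV / (1 + r)^t
PV = $47,500.00 / (1 + 0.09)^5
PV = $47,500.00 / 1.538624
PV = $30,871.74

PV = FV / (1 + r)^t = $30,871.74


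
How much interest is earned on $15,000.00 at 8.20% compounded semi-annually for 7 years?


Compound interest earned = final amount − principal.
A = P(1 + r/n)^(nt) = $15,000.00 × (1 + 0.082/2)^(2 × 7) = $26,327.01
Interest = A − P = $26,327.01 − $15,000.00 = $11,327.01

Interest = A - P = $11,327.01


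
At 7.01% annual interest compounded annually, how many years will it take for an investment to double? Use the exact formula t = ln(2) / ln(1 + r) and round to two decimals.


Doubling condition: (1 + r)^t = 2
Take ln of both sides: t × ln(1 + r) = ln(2)
t = ln(2) / ln(1 + r)
t = 0.693147 / 0.067752
t = 10.23

t = ln(2) / ln(1 + r) = 10.23 years


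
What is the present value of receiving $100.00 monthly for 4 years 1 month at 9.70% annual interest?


Present value of an ordinary annuity: PV = PMT × (1 − (1 + r)^(−n)) / r
Monthly rate r = 0.097/12 ≈ 0.00808333, n = 49
PV = $100.00 × (1 − (1 + 0.097/12)^(−49)) / (0.097/12)
PV = $100.00 × 40.327054
PV = $4,032.71

PV = PMT × (1-(1+r)^(-n))/r = $4,032.71


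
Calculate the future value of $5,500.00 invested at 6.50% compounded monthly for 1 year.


Compound interest formula: A = P(1 + r/n)^(nt)
A = $5,500.00 × (1 + 0.065/12)^(12 × 1)
Growth factor: (1 + 0.065/12)^12 = 1.066972
A = $5,500.00 × 1.066972
A = $5,868.35

A = P(1 + r/n)^(nt) = $5,868.35


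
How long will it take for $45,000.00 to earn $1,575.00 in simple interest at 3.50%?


Rearrange the simple interest formula for t:
I = P × r × t  ⇒  t = I / (P × r)
t = $1,575.00 / ($45,000.00 × 0.035)
t = 1

t = I/(P×r) = 1 year


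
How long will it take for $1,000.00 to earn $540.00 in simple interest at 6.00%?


Rearrange the simple interest formula for t:
I = P × r × t  ⇒  t = I / (P × r)
t = $540.00 / ($1,000.00 × 0.06)
t = 9

t = I/(P×r) = 9 years


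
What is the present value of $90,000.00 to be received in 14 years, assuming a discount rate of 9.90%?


Present value formula: PV = FV / (1 + r)^t
PV = $90,000.00 / (1 + 0.099)^14
PV = $90,000.00 / 3.749451
PV = $24,003.51

PV = FV / (1 + r)^t = $24,003.51


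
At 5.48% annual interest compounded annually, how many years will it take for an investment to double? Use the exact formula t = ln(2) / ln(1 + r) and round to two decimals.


Doubling condition: (1 + r)^t = 2
Take ln of both sides: t × ln(1 + r) = ln(2)
t = ln(2) / ln(1 + r)
t = 0.693147 / 0.053351
t = 12.99

t = ln(2) / ln(1 + r) = 12.99 years


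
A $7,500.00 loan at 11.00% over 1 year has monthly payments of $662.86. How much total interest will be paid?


Total paid over the life of the loan = PMT × n.
Total paid = $662.86 × 12 = $7,954.32
Total interest = total paid − principal = $7,954.32 − $7,500.00 = $454.32

Total interest = (PMT × n) - PV = $454.32


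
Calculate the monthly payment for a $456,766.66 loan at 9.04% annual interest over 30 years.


Loan payment formula: PMT = PV × r / (1 − (1 + r)^(−n))
Monthly rate r = 0.0904/12 ≈ 0.00753333, n = 360 months
Denominator: 1 − (1 + 0.0904/12)^(−360) = 0.932918
PMT = $456,766.66 × (0.0904/12) / 0.932918
PMT = $3,688.40 per month

PMT = PV × r / (1-(1+r)^(-n)) = $3,688.40/month


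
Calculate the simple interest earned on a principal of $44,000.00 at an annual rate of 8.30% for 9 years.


Simple interest formula: I = P × r × t
I = $44,000.00 × 0.083 × 9
I = $32,868.00

I = P × r × t = $32,868.00


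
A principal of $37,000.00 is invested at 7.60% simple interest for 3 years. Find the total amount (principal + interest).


Total amount formula: A = P(1 + rt) = P + P·r·t
Interest: I = P × r × t = $37,000.00 × 0.076 × 3 = $8,436.00
A = P + I = $37,000.00 + $8,436.00 = $45,436.00

A = P + I = P(1 + rt) = $45,436.00


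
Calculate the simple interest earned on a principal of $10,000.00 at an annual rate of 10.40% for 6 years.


Simple interest formula: I = P × r × t
I = $10,000.00 × 0.104 × 6
I = $6,240.00

I = P × r × t = $6,240.00


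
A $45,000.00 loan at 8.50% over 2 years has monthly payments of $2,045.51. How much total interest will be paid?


Total paid over the life of the loan = PMT × n.
Total paid = $2,045.51 × 24 = $49,092.24
Total interest = total paid − principal = $49,092.24 − $45,000.00 = $4,092.24

Total interest = (PMT × n) - PV = $4,092.24


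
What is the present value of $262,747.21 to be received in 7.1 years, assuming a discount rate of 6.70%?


Present value formula: PV = FV / (1 + r)^t
PV = $262,747.21 / (1 + 0.067)^7.1
PV = $262,747.21 / 1.5847741
PV = $165,794.74

PV = FV / (1 + r)^t = $165,794.74


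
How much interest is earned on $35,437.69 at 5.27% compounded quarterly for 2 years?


Compound interest earned = final amount − principal.
A = P(1 + r/n)^(nt) = $35,437.69 × (1 + 0.0527/4)^(4 × 2) = $39,349.67
Interest = A − P = $39,349.67 − $35,437.69 = $3,911.98

Interest = A - P = $3,911.98


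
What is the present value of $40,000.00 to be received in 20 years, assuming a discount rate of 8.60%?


Present value formula: PV = FV / (1 + r)^t
PV = $40,000.00 / (1 + 0.086)^20
PV = $40,000.00 / 5.207107
PV = $7,681.81

PV = FV / (1 + r)^t = $7,681.81


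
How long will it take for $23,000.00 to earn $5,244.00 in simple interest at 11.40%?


Rearrange the simple interest formula for t:
I = P × r × t  ⇒  t = I / (P × r)
t = $5,244.00 / ($23,000.00 × 0.114)
t = 2

t = I/(P×r) = 2 years


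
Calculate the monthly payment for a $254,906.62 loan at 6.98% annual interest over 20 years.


Loan payment formula: PMT = PV × r / (1 − (1 + r)^(−n))
Monthly rate r = 0.0698/12 ≈ 0.00581667, n = 240 months
Denominator: 1 − (1 + 0.0698/12)^(−240) = 0.751411
PMT = $254,906.62 × (0.0698/12) / 0.751411
PMT = $1,973.23 per month

PMT = PV × r / (1-(1+r)^(-n)) = $1,973.23/month


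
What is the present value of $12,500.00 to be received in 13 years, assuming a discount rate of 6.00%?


Present value formula: PV = FV / (1 + r)^t
PV = $12,500.00 / (1 + 0.06)^13
PV = $12,500.00 / 2.132928
PV = $5,860.49

PV = FV / (1 + r)^t = $5,860.49


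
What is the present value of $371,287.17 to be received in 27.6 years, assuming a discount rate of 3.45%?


Present value formula: PV = FV / (1 + r)^t
PV = $371,287.17 / (1 + 0.0345)^27.6
PV = $371,287.17 / 2.5501261
PV = $145,595.61

PV = FV / (1 + r)^t = $145,595.61


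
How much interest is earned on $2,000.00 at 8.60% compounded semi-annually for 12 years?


Compound interest earned = final amount − principal.
A = P(1 + r/n)^(nt) = $2,000.00 × (1 + 0.086/2)^(2 × 12) = $5,493.55
Interest = A − P = $5,493.55 − $2,000.00 = $3,493.55

Interest = A - P = $3,493.55


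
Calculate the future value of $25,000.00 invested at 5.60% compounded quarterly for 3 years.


Compound interest formula: A = P(1 + r/n)^(nt)
A = $25,000.00 × (1 + 0.056/4)^(4 × 3)
Growth factor: (1 + 0.056/4)^12 = 1.1815591
A = $25,000.00 × 1.1815591
A = $29,538.98

A = P(1 + r/n)^(nt) = $29,538.98


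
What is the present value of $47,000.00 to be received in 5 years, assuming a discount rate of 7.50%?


Present value formula: PV = FV / (1 + r)^t
PV = $47,000.00 / (1 + 0.075)^5
PV = $47,000.00 / 1.435629
PV = $32,738.26

PV = FV / (1 + r)^t = $32,738.26


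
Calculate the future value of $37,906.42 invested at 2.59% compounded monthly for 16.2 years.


Compound interest formula: A = P(1 + r/n)^(nt)
A = $37,906.42 × (1 + 0.0259/12)^(12 × 16.2)
Growth factor: (1 + 0.0259/12)^194.4 = 1.5206348
A = $37,906.42 × 1.5206348
A = $57,641.82

A = P(1 + r/n)^(nt) = $57,641.82


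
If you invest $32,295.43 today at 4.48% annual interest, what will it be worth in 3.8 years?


Future value formula: FV = PV × (1 + r)^t
FV = $32,295.43 × (1 + 0.0448)^3.8
FV = $32,295.43 × 1.181207
FV = $38,147.59

FV = PV × (1 + r)^t = $38,147.59


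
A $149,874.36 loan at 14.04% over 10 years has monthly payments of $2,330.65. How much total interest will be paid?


Total paid over the life of the loan = PMT × n.
Total paid = $2,330.65 × 120 = $279,678.00
Total interest = total paid − principal = $279,678.00 − $149,874.36 = $129,803.64

Total interest = (PMT × n) - PV = $129,803.64


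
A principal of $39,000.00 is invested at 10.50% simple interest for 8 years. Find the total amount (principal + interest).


Total amount formula: A = P(1 + rt) = P + P·r·t
Interest: I = P × r × t = $39,000.00 × 0.105 × 8 = $32,760.00
A = P + I = $39,000.00 + $32,760.00 = $71,760.00

A = P + I = P(1 + rt) = $71,760.00


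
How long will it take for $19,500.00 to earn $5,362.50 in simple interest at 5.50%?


Rearrange the simple interest formula for t:
I = P × r × t  ⇒  t = I / (P × r)
t = $5,362.50 / ($19,500.00 × 0.055)
t = 5

t = I/(P×r) = 5 years


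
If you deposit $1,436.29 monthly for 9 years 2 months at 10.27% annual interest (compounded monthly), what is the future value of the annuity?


Future value of an ordinary annuity: FV = PMT × ((1 + r)^n − 1) / r
Monthly rate r = 0.1027/12 ≈ 0.00855833, n = 110
FV = $1,436.29 × ((1 + 0.1027/12)^110 − 1) / (0.1027/12)
FV = $1,436.29 × 181.502894
FV = $260,690.79

FV = PMT × ((1+r)^n - 1)/r = $260,690.79


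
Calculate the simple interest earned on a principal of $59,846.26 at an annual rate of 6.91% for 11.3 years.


Simple interest formula: I = P × r × t
I = $59,846.26 × 0.0691 × 11.3
I = $46,729.76

I = P × r × t = $46,729.76


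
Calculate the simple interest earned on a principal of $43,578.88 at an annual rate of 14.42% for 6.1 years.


Simple interest formula: I = P × r × t
I = $43,578.88 × 0.1442 × 6.1
I = $38,332.85

I = P × r × t = $38,332.85


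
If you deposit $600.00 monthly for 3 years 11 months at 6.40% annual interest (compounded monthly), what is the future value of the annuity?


Future value of an ordinary annuity: FV = PMT × ((1 + r)^n − 1) / r
Monthly rate r = 0.064/12 ≈ 0.00533333, n = 47
FV = $600.00 × ((1 + 0.064/12)^47 − 1) / (0.064/12)
FV = $600.00 × 53.254908
FV = $31,952.94

FV = PMT × ((1+r)^n - 1)/r = $31,952.94


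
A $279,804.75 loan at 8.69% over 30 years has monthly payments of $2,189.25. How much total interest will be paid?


Total paid over the life of the loan = PMT × n.
Total paid = $2,189.25 × 360 = $788,130.00
Total interest = total paid − principal = $788,130.00 − $279,804.75 = $508,325.25

Total interest = (PMT × n) - PV = $508,325.25


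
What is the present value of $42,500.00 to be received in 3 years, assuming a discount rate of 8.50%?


Present value formula: PV = FV / (1 + r)^t
PV = $42,500.00 / (1 + 0.085)^3
PV = $42,500.00 / 1.2772891
PV = $33,273.59

PV = FV / (1 + r)^t = $33,273.59


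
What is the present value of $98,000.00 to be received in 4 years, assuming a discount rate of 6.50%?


Present value formula: PV = FV / (1 + r)^t
PV = $98,000.00 / (1 + 0.065)^4
PV = $98,000.00 / 1.2864664
PV = $76,177.66

PV = FV / (1 + r)^t = $76,177.66


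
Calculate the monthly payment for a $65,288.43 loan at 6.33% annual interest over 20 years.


Loan payment formula: PMT = PV × r / (1 − (1 + r)^(−n))
Monthly rate r = 0.0633/12 = 0.005275, n = 240 months
Denominator: 1 − (1 + 0.0633/12)^(−240) = 0.717103
PMT = $65,288.43 × (0.0633/12) / 0.717103
PMT = $480.26 per month

PMT = PV × r / (1-(1+r)^(-n)) = $480.26/month


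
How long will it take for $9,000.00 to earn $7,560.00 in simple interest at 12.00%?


Rearrange the simple interest formula for t:
I = P × r × t  ⇒  t = I / (P × r)
t = $7,560.00 / ($9,000.00 × 0.12)
t = 7

t = I/(P×r) = 7 years


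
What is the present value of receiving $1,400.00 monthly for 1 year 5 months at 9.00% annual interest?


Present value of an ordinary annuity: PV = PMT × (1 − (1 + r)^(−n)) / r
Monthly rate r = 0.09/12 = 0.0075, n = 17
PV = $1,400.00 × (1 − (1 + 0.09/12)^(−17)) / (0.09/12)
PV = $1,400.00 × 15.9050249
PV = $22,267.03

PV = PMT × (1-(1+r)^(-n))/r = $22,267.03


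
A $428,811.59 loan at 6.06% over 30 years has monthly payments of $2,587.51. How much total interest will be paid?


Total paid over the life of the loan = PMT × n.
Total paid = $2,587.51 × 360 = $931,503.60
Total interest = total paid − principal = $931,503.60 − $428,811.59 = $502,692.01

Total interest = (PMT × n) - PV = $502,692.01


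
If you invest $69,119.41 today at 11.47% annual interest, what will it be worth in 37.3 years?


Future value formula: FV = PV × (1 + r)^t
FV = $69,119.41 × (1 + 0.1147)^37.3
FV = $69,119.41 × 57.4107793
FV = $3,968,199.19

FV = PV × (1 + r)^t = $3,968,199.19


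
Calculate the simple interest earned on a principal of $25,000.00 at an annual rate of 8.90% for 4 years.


Simple interest formula: I = P × r × t
I = $25,000.00 × 0.089 × 4
I = $8,900.00

I = P × r × t = $8,900.00


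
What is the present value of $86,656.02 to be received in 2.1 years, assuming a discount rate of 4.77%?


Present value formula: PV = FV / (1 + r)^t
PV = $86,656.02 / (1 + 0.0477)^2.1
PV = $86,656.02 / 1.1028021
PV = $78,578.03

PV = FV / (1 + r)^t = $78,578.03


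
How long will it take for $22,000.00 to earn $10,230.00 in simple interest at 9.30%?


Rearrange the simple interest formula for t:
I = P × r × t  ⇒  t = I / (P × r)
t = $10,230.00 / ($22,000.00 × 0.093)
t = 5

t = I/(P×r) = 5 years


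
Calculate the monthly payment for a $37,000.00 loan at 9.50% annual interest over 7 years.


Loan payment formula: PMT = PV × r / (1 − (1 + r)^(−n))
Monthly rate r = 0.095/12 ≈ 0.00791667, n = 84 months
Denominator: 1 − (1 + 0.095/12)^(−84) = 0.484378
PMT = $37,000.00 × (0.095/12) / 0.484378
PMT = $604.73 per month

PMT = PV × r / (1-(1+r)^(-n)) = $604.73/month


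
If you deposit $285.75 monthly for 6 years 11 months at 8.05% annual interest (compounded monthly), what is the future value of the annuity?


Future value of an ordinary annuity: FV = PMT × ((1 + r)^n − 1) / r
Monthly rate r = 0.0805/12 ≈ 0.00670833, n = 83
FV = $285.75 × ((1 + 0.0805/12)^83 − 1) / (0.0805/12)
FV = $285.75 × 110.582347
FV = $31,598.91

FV = PMT × ((1+r)^n - 1)/r = $31,598.91


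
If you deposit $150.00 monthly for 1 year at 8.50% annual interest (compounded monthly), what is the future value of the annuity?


Future value of an ordinary annuity: FV = PMT × ((1 + r)^n − 1) / r
Monthly rate r = 0.085/12 ≈ 0.00708333, n = 12
FV = $150.00 × ((1 + 0.085/12)^12 − 1) / (0.085/12)
FV = $150.00 × 12.478716
FV = $1,871.81

FV = PMT × ((1+r)^n - 1)/r = $1,871.81


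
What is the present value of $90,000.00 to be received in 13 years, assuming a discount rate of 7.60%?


Present value formula: PV = FV / (1 + r)^t
PV = $90,000.00 / (1 + 0.076)^13
PV = $90,000.00 / 2.5915496
PV = $34,728.26

PV = FV / (1 + r)^t = $34,728.26


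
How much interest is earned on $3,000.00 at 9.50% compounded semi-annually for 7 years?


Compound interest earned = final amount − principal.
A = P(1 + r/n)^(nt) = $3,000.00 × (1 + 0.095/2)^(2 × 7) = $5,744.84
Interest = A − P = $5,744.84 − $3,000.00 = $2,744.84

Interest = A - P = $2,744.84


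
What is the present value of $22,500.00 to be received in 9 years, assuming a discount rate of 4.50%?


Present value formula: PV = FV / (1 + r)^t
PV = $22,500.00 / (1 + 0.045)^9
PV = $22,500.00 / 1.486095
PV = $15,140.35

PV = FV / (1 + r)^t = $15,140.35


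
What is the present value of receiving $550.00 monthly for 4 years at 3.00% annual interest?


Present value of an ordinary annuity: PV = PMT × (1 − (1 + r)^(−n)) / r
Monthly rate r = 0.03/12 = 0.0025, n = 48
PV = $550.00 × (1 − (1 + 0.03/12)^(−48)) / (0.03/12)
PV = $550.00 × 45.178695
PV = $24,848.28

PV = PMT × (1-(1+r)^(-n))/r = $24,848.28


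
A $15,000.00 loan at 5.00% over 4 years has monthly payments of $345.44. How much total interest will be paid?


Total paid over the life of the loan = PMT × n.
Total paid = $345.44 × 48 = $16,581.12
Total interest = total paid − principal = $16,581.12 − $15,000.00 = $1,581.12

Total interest = (PMT × n) - PV = $1,581.12


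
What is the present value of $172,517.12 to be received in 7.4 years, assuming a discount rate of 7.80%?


Present value formula: PV = FV / (1 + r)^t
PV = $172,517.12 / (1 + 0.078)^7.4
PV = $172,517.12 / 1.7433269
PV = $98,958.56

PV = FV / (1 + r)^t = $98,958.56


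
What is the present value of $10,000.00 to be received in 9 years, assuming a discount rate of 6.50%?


Present value formula: PV = FV / (1 + r)^t
PV = $10,000.00 / (1 + 0.065)^9
PV = $10,000.00 / 1.762570
PV = $5,673.53

PV = FV / (1 + r)^t = $5,673.53


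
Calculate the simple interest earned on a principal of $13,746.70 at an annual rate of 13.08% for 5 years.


Simple interest formula: I = P × r × t
I = $13,746.70 × 0.1308 × 5
I = $8,990.34

I = P × r × t = $8,990.34


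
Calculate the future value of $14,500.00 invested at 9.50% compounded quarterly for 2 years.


Compound interest formula: A = P(1 + r/n)^(nt)
A = $14,500.00 × (1 + 0.095/4)^(4 × 2)
Growth factor: (1 + 0.095/4)^8 = 1.206567
A = $14,500.00 × 1.206567
A = $17,495.22

A = P(1 + r/n)^(nt) = $17,495.22


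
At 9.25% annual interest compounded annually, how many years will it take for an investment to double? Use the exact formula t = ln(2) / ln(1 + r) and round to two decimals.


Doubling condition: (1 + r)^t = 2
Take ln of both sides: t × ln(1 + r) = ln(2)
t = ln(2) / ln(1 + r)
t = 0.693147 / 0.088469
t = 7.83

t = ln(2) / ln(1 + r) = 7.83 years


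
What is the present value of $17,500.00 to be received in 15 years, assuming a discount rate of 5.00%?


Present value formula: PV = FV / (1 + r)^t
PV = $17,500.00 / (1 + 0.05)^15
PV = $17,500.00 / 2.078928
PV = $8,417.80

PV = FV / (1 + r)^t = $8,417.80


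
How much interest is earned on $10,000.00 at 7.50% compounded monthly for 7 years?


Compound interest earned = final amount − principal.
A = P(1 + r/n)^(nt) = $10,000.00 × (1 + 0.075/12)^(12 × 7) = $16,876.99
Interest = A − P = $16,876.99 − $10,000.00 = $6,876.99

Interest = A - P = $6,876.99


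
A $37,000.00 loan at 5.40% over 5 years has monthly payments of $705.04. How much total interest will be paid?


Total paid over the life of the loan = PMT × n.
Total paid = $705.04 × 60 = $42,302.40
Total interest = total paid − principal = $42,302.40 − $37,000.00 = $5,302.40

Total interest = (PMT × n) - PV = $5,302.40
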